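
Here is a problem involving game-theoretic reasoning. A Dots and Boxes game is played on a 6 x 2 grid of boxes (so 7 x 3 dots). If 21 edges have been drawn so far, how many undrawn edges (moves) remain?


Grid: 6 x 2 boxes, i.e. 7 rows and 3 columns of dots.
Horizontal edges: (rows + 1) * cols = 7 * 2 = 14
Vertical edges: rows * (cols + 1) = 6 * 3 = 18
Total edges: 14 + 18 = 32
Edges drawn: 21
Remaining: 32 - 21 = 11

11


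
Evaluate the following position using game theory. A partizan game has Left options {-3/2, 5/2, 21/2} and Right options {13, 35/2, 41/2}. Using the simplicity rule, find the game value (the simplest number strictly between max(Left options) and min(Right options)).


Left options: {-3/2, 5/2, 21/2}, max = 21/2
Right options: {13, 35/2, 41/2}, min = 13
All options are numbers and max(Left) < min(Right), so by the simplicity theorem the value is the simplest (earliest-born) number strictly between 21/2 and 13.
Integers 11 through 12 all lie strictly between 21/2 and 13.
Among integers, the simplest (lowest birthday = smallest |n|; 0 is born on day 0, +-n on day n) is 11.
No non-integer in the interval can be simpler: if x is a non-integer in the interval, then floor(x) or ceil(x) also lies in the interval (the interval contains an integer), and both are proper prefixes of x's sign expansion, i.e. born earlier. So the game value is 11.
Game value = 11

11


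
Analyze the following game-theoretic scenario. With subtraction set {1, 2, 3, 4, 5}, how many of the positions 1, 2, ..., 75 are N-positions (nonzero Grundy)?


Subtraction set S = {1, 2, 3, 4, 5}, so G(n) = n mod 6.
G(n) = 0 when n is a multiple of 6.
Multiples of 6 in [1, 75]: 12
N-positions (nonzero Grundy) = 75 - 12 = 63

63


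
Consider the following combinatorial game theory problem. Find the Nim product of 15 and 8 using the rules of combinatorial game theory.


Nim multiplication is bilinear over XOR: (u XOR v) * w = (u*w) XOR (v*w).
So we split each operand into its bit components and XOR the pairwise Nim products.
15 = 1 + 2 + 4 + 8 (as XOR of powers of 2).
8 = 8 (as XOR of powers of 2).
Using the standard Nim-product table on single bits:
  2*2 = 3,   2*4 = 8,   2*8 = 12,
  4*4 = 6,   4*8 = 11,  8*8 = 13,
and  1*x = x (identity), k*l = l*k (commutative).
Pairwise Nim products:
  1 * 8 = 8
  2 * 8 = 12
  4 * 8 = 11
  8 * 8 = 13
XOR them: 8 XOR 12 XOR 11 XOR 13 = 2.
Result: 15 * 8 = 2 (in Nim).

2


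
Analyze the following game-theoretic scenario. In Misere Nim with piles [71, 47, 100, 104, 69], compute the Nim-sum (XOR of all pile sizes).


We need the XOR (exclusive or) of all pile sizes.
After XOR-ing pile 1 (size 71): 0 XOR 71 = 71
After XOR-ing pile 2 (size 47): 71 XOR 47 = 104
After XOR-ing pile 3 (size 100): 104 XOR 100 = 12
After XOR-ing pile 4 (size 104): 12 XOR 104 = 100
After XOR-ing pile 5 (size 69): 100 XOR 69 = 33
The Nim-value of this position is 33.

33


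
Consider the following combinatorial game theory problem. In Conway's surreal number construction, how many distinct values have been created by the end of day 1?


Day 0: {|} = 0 is born. Count = 1.
Day n: the number of surreal numbers born by day n is 2^(n+1) - 1.
By day 0: 2^1 - 1 = 1
By day 1: 2^2 - 1 = 3
By day 1: 3 surreal numbers.

3


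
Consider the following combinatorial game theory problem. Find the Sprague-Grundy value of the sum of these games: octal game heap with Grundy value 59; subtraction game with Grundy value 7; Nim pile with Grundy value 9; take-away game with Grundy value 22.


By the Sprague-Grundy theorem, the Grundy value of a sum of games is the XOR of individual Grundy values.
octal game heap: Grundy value = 59. Running XOR: 0 XOR 59 = 59
subtraction game: Grundy value = 7. Running XOR: 59 XOR 7 = 60
Nim pile: Grundy value = 9. Running XOR: 60 XOR 9 = 53
take-away game: Grundy value = 22. Running XOR: 53 XOR 22 = 35
The combined Grundy value is 35.

35


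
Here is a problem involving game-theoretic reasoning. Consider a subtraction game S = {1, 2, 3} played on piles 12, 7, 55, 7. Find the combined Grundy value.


Subtraction set: {1, 2, 3}
For this subtraction set, G(n) = n mod 4 (period = max + 1 = 4).
Pile 1 (size 12): G(12) = 12 mod 4 = 0
Pile 2 (size 7): G(7) = 7 mod 4 = 3
Pile 3 (size 55): G(55) = 55 mod 4 = 3
Pile 4 (size 7): G(7) = 7 mod 4 = 3
Total Grundy value = XOR of all: 0 XOR 3 XOR 3 XOR 3 = 3

3


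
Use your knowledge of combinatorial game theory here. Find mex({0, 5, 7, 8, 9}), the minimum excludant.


Set = {0, 5, 7, 8, 9}
0 is in the set.
1 is NOT in the set. This is the mex.
mex = 1

1


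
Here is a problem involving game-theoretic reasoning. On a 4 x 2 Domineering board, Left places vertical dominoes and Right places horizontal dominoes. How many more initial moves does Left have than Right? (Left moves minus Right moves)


Board is 4 x 2 (rows x cols).
Left (vertical) placements: (rows-1) * cols = 3 * 2 = 6
Right (horizontal) placements: rows * (cols-1) = 4 * 1 = 4
Advantage = Left - Right = 6 - 4 = 2

2


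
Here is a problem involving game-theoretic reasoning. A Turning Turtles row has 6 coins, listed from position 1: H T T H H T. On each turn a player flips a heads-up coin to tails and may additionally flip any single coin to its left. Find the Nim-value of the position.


Coins: H T T H H T
Key fact: a single head at position k behaves exactly like a Nim heap of size k (turning it to T and optionally flipping a coin at j < k corresponds to moving the heap from k to j, or to 0), and heads combine as a disjunctive sum (two heads at the same place would cancel, matching j XOR j = 0). So the Nim-value is the XOR of the 1-indexed positions of the heads.
Face-up positions (1-indexed): [1, 4, 5]
XOR 0 with 1: 0 XOR 1 = 1
XOR 1 with 4: 1 XOR 4 = 5
XOR 5 with 5: 5 XOR 5 = 0
Nim-value = 0

0


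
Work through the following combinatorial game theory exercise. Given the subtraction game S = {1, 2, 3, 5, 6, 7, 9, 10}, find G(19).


The subtraction set is S = {1, 2, 3, 5, 6, 7, 9, 10}.
G(k) = mex{ G(k - s) : s in S, s <= k }. We compute iteratively: G(0) = 0.
G(1) = mex({0}) = 1
G(2) = mex({0, 1}) = 2
G(3) = mex({0, 1, 2}) = 3
G(4) = mex({1, 2, 3}) = 0
G(5) = mex({0, 2, 3}) = 1
G(6) = mex({0, 1, 3}) = 2
G(7) = mex({0, 1, 2}) = 3
G(8) = mex({1, 2, 3}) = 0
G(9) = mex({0, 2, 3}) = 1
G(10) = mex({0, 1, 3}) = 2
G(11) = mex({0, 1, 2}) = 3
G(12) = mex({1, 2, 3}) = 0
G(13) = mex({0, 2, 3}) = 1
Observe that G(4)..G(13) = 0, 1, 2, 3, 0, 1, 2, 3, 0, 1 repeats G(0)..G(9) = 0, 1, 2, 3, 0, 1, 2, 3, 0, 1.
For k >= max(S) = 10, G(k) is determined by the previous 10 values G(k-10)..G(k-1); a window of 10 consecutive values has recurred shifted by 4, so by induction G(k + 4) = G(k) for all k >= 0: the sequence is periodic from the start with period 4.
One period: G(0..3) = 0, 1, 2, 3.
19 mod 4 = 3, so G(19) = G(3) = 3.

3


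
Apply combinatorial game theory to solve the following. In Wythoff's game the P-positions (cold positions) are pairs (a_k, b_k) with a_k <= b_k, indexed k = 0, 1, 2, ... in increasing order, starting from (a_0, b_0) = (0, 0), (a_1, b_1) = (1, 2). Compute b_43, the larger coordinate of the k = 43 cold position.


By Wythoff's theorem, a_k = floor(k * phi) and b_k = floor(k * phi^2) = a_k + k, where phi = (1 + sqrt(5))/2 is the golden ratio.
phi = (1 + sqrt(5))/2 = 1.618034
phi^2 = phi + 1 = 2.618034
k = 43
k * phi^2 = 43 * 2.618034 = 112.575462
b_43 = floor(k * phi^2) = 112 (check: a_43 + k = 69 + 43 = 112)

112


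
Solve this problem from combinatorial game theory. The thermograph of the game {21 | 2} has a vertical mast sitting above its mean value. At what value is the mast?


Game = {21 | 2}, a switch {a | b} with numbers a > b.
Its thermograph has left wall a - t and right wall b + t, which meet at t = (a - b)/2, where both equal (a + b)/2. So the mast (mean value) is at (a + b)/2.
Mean = (21 + (2))/2 = 23/2 = 23/2

23/2


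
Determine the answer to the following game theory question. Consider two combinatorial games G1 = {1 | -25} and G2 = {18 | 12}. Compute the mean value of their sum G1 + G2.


G1 = {1 | -25}, G2 = {18 | 12}
Each is a switch {a | b} with numbers a > b; its mean value is (a + b)/2, and mean value is additive over game sums: m(G1 + G2) = m(G1) + m(G2).
Mean of G1 = (1 + (-25))/2 = -24/2 = -12
Mean of G2 = (18 + (12))/2 = 30/2 = 15
Mean of G1 + G2 = -12 + 15 = 3

3


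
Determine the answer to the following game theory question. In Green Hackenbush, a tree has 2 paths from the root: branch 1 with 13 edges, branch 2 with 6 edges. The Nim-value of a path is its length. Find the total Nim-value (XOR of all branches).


The tree has 2 branches from the ground vertex.
In Green Hackenbush, the Nim-value of a simple path of length k is k.
Branch 1: length 13, Nim-value = 13
Branch 2: length 6, Nim-value = 6
Total Nim-value = XOR of all branch values:
0 XOR 13 = 13
13 XOR 6 = 11
Nim-value of the tree = 11

11


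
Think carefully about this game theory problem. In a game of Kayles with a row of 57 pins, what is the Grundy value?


Kayles: a move removes 1 or 2 adjacent pins from a contiguous row.
Removing pins from a row of k leaves two independent rows (a, b) with a + b = k - 1 (one pin) or a + b = k - 2 (two pins); an end removal gives a = 0.
By Sprague-Grundy, G(k) = mex{ G(a) XOR G(b) } over all these splits. G(0) = 0.
G(1): splits (0,0):0^0=0 -> mex({0}) = 1
G(2): splits (0,1):0^1=1 (0,0):0^0=0 -> mex({0, 1}) = 2
G(3): splits (0,2):0^2=2 (1,1):1^1=0 (0,1):0^1=1 -> mex({0, 1, 2}) = 3
G(4): splits (0,3):0^3=3 (1,2):1^2=3 (0,2):0^2=2 (1,1):1^1=0 -> mex({0, 2, 3}) = 1
G(5): splits (0,4):0^1=1 (1,3):1^3=2 (2,2):2^2=0 (0,3):0^3=3 (1,2):1^2=3 -> mex({0, 1, 2, 3}) = 4
G(6) = mex({0, 1, 2, 4}) = 3
G(7) = mex({0, 1, 3, 4, 5}) = 2
G(8) = mex({0, 2, 3, 5, 6}) = 1
G(9) = mex({0, 1, 2, 3, 6, 7}) = 4
G(10) = mex({0, 1, 3, 4, 5, 7}) = 2
G(11) = mex({0, 1, 2, 3, 4, 5}) = 6
G(12) = mex({0, 1, 2, 3, 5, 6, 7}) = 4
G(13) = mex({0, 2, 3, 4, 6, 7}) = 1
G(14) = mex({0, 1, 4, 5, 6, 7}) = 2
G(15) = mex({0, 1, 2, 3, 4, 5, 6}) = 7
G(16) = mex({0, 2, 3, 5, 6, 7}) = 1
G(17) = mex({0, 1, 2, 3, 5, 6, 7}) = 4
G(18) = mex({0, 1, 2, 4, 5, 6}) = 3
G(19) = mex({0, 1, 3, 4, 5, 7}) = 2
G(20) = mex({0, 2, 3, 4, 5, 6, 7}) = 1
G(21) = mex({0, 1, 2, 3, 5, 6, 7}) = 4
G(22) = mex({0, 1, 2, 3, 4, 5, 7}) = 6
G(23) = mex({0, 1, 2, 3, 4, 5, 6}) = 7
G(24) = mex({0, 1, 2, 3, 5, 6, 7}) = 4
G(25) = mex({0, 2, 3, 4, 6, 7}) = 1
G(26) = mex({0, 1, 3, 4, 5, 6, 7}) = 2
G(27) = mex({0, 1, 2, 3, 4, 5, 6, 7}) = 8
G(28) = mex({0, 1, 2, 3, 4, 6, 7, 8}) = 5
G(29) = mex({0, 1, 2, 3, 5, 6, 7, 8, 9}) = 4
G(30) = mex({0, 1, 2, 3, 4, 5, 6, 9, 10}) = 7
G(31) = mex({0, 1, 3, 4, 5, 7, 10, 11}) = 2
G(32) = mex({0, 2, 3, 4, 5, 6, 7, 9, 11}) = 1
G(33) = mex({0, 1, 2, 3, 4, 5, 6, 7, 9, 12}) = 8
G(34) = mex({0, 1, 2, 3, 4, 5, 7, 8, 11, 12}) = 6
G(35) = mex({0, 1, 2, 3, 4, 5, 6, 8, 9, 10, 11}) = 7
G(36) = mex({0, 1, 2, 3, 5, 6, 7, 9, 10}) = 4
G(37) = mex({0, 2, 3, 4, 6, 7, 9, 10, 11, 12}) = 1
G(38) = mex({0, 1, 3, 4, 5, 6, 7, 9, 10, 11, 12}) = 2
G(39) = mex({0, 1, 2, 4, 5, 6, 7, 9, 10, 12, 14}) = 3
G(40) = mex({0, 2, 3, 4, 6, 7, 11, 12, 14}) = 1
G(41) = mex({0, 1, 2, 3, 5, 6, 7, 9, 10, 11, 12}) = 4
G(42) = mex({0, 1, 2, 3, 4, 5, 6, 9, 10}) = 7
G(43) = mex({0, 1, 3, 4, 5, 7, 9, 10, 12, 15}) = 2
G(44) = mex({0, 2, 3, 4, 5, 6, 7, 9, 10, 12, 15}) = 1
G(45) = mex({0, 1, 2, 3, 4, 5, 6, 7, 9, 10, 12, 14}) = 8
G(46) = mex({0, 1, 3, 4, 5, 7, 8, 11, 12, 14}) = 2
G(47) = mex({0, 1, 2, 3, 4, 5, 6, 8, 9, 10, 11, 12}) = 7
G(48) = mex({0, 1, 2, 3, 5, 6, 7, 9, 10}) = 4
G(49) = mex({0, 2, 3, 4, 6, 7, 9, 10, 11, 12, 15}) = 1
G(50) = mex({0, 1, 4, 5, 6, 7, 9, 11, 12, 14, 15}) = 2
G(51) = mex({0, 1, 2, 3, 4, 5, 6, 7, 9, 12, 14, 15}) = 8
G(52) = mex({0, 2, 3, 4, 5, 6, 7, 8, 11, 12, 15}) = 1
G(53) = mex({0, 1, 2, 3, 5, 6, 7, 8, 9, 10, 11, 12}) = 4
G(54) = mex({0, 1, 2, 3, 4, 5, 6, 9, 10}) = 7
G(55) = mex({0, 1, 3, 4, 5, 7, 9, 10, 11, 12}) = 2
G(56) = mex({0, 2, 3, 4, 5, 6, 7, 9, 10, 11, 12, 13, 14}) = 1
G(57) = mex({0, 1, 2, 3, 5, 6, 7, 9, 10, 12, 13, 14, 15}) = 4
Therefore G(57) = 4.

4


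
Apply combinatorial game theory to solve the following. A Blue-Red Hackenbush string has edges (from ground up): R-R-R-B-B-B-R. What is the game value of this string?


Edges (from ground): R-R-R-B-B-B-R
By Berlekamp's sign-expansion rule, a Blue-Red Hackenbush stalk has the value of the surreal number whose sign sequence is the edge sequence with B -> + and R -> -.
Sign sequence: ---+++-
Trace the sign expansion in the surreal number tree, starting from 0:
Edge 1: R (sign -) -> bounds (-inf, 0), value = -1
Edge 2: R (sign -) -> bounds (-inf, -1), value = -2
Edge 3: R (sign -) -> bounds (-inf, -2), value = -3
Edge 4: B (sign +) -> bounds (-3, -2), value = -5/2
Edge 5: B (sign +) -> bounds (-5/2, -2), value = -9/4
Edge 6: B (sign +) -> bounds (-9/4, -2), value = -17/8
Edge 7: R (sign -) -> bounds (-9/4, -17/8), value = -35/16
Game value = -35/16

-35/16


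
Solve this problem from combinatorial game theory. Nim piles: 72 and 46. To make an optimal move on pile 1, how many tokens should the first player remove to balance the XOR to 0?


Piles: 72 and 46
Current XOR: 72 XOR 46 = 102 (non-zero, so this is an N-position).
To make the XOR zero, we need to find a move that balances the piles.
For pile 1 (size 72): target = 72 XOR 102 = 46
We reduce pile 1 from 72 to 46.
Tokens removed: 72 - 46 = 26
Verification: 46 XOR 46 = 0

26


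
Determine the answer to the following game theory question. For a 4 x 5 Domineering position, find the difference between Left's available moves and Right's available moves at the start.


Board is 4 x 5 (rows x cols).
Left (vertical) placements: (rows-1) * cols = 3 * 5 = 15
Right (horizontal) placements: rows * (cols-1) = 4 * 4 = 16
Advantage = Left - Right = 15 - 16 = -1

-1


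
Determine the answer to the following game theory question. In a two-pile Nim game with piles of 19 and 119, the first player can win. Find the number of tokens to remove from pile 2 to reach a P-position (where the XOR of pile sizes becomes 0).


Piles: 19 and 119
Current XOR: 19 XOR 119 = 100 (non-zero, so this is an N-position).
To make the XOR zero, we need to find a move that balances the piles.
For pile 2 (size 119): target = 119 XOR 100 = 19
We reduce pile 2 from 119 to 19.
Tokens removed: 119 - 19 = 100
Verification: 19 XOR 19 = 0

100


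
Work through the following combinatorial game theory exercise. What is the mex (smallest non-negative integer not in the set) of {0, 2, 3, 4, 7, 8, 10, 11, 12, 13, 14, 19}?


Set = {0, 2, 3, 4, 7, 8, 10, 11, 12, 13, 14, 19}
0 is in the set.
1 is NOT in the set. This is the mex.
mex = 1

1


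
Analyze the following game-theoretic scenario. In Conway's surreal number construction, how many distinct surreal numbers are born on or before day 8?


Day 0: {|} = 0 is born. Count = 1.
Day n: the number of surreal numbers born by day n is 2^(n+1) - 1.
By day 0: 2^1 - 1 = 1
By day 1: 2^2 - 1 = 3
By day 2: 2^3 - 1 = 7
By day 3: 2^4 - 1 = 15
By day 4: 2^5 - 1 = 31
By day 5: 2^6 - 1 = 63
By day 6: 2^7 - 1 = 127
By day 7: 2^8 - 1 = 255
By day 8: 2^9 - 1 = 511
By day 8: 511 surreal numbers.

511


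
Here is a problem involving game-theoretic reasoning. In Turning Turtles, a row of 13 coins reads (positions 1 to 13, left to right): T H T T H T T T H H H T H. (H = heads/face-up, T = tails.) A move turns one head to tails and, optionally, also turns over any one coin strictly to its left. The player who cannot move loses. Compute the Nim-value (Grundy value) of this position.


Coins: T H T T H T T T H H H T H
Key fact: a single head at position k behaves exactly like a Nim heap of size k (turning it to T and optionally flipping a coin at j < k corresponds to moving the heap from k to j, or to 0), and heads combine as a disjunctive sum (two heads at the same place would cancel, matching j XOR j = 0). So the Nim-value is the XOR of the 1-indexed positions of the heads.
Face-up positions (1-indexed): [2, 5, 9, 10, 11, 13]
XOR 0 with 2: 0 XOR 2 = 2
XOR 2 with 5: 2 XOR 5 = 7
XOR 7 with 9: 7 XOR 9 = 14
XOR 14 with 10: 14 XOR 10 = 4
XOR 4 with 11: 4 XOR 11 = 15
XOR 15 with 13: 15 XOR 13 = 2
Nim-value = 2

2


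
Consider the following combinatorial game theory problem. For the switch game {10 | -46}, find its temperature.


The game is {10 | -46}, a switch {a | b} with numbers a > b.
Cooling {a | b} by t gives {a - t | b + t}, which stops being hot when a - t = b + t, i.e. at t = (a - b)/2. So the temperature of a switch is (a - b)/2.
Temperature = (Left option - Right option) / 2
= (10 - (-46)) / 2
= 56 / 2
= 28

28


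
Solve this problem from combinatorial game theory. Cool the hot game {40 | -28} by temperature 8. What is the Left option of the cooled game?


Original game: {40 | -28} (a switch {a | b} with a > b).
Cooling by t (for t below the temperature (a - b)/2 = 34) taxes each move by t: {a | b} cooled by t is {a - t | b + t}.
Cooling amount: t = 8
Cooled Left option: 40 - 8 = 32
Cooled Right option: -28 + 8 = -20
Cooled game: {32 | -20}
Left option = 32

32


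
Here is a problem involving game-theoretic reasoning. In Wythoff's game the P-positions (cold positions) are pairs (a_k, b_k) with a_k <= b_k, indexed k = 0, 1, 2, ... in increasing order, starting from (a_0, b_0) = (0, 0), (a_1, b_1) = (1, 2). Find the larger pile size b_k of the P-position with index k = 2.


By Wythoff's theorem, a_k = floor(k * phi) and b_k = floor(k * phi^2) = a_k + k, where phi = (1 + sqrt(5))/2 is the golden ratio.
phi = (1 + sqrt(5))/2 = 1.618034
phi^2 = phi + 1 = 2.618034
k = 2
k * phi^2 = 2 * 2.618034 = 5.236068
b_2 = floor(k * phi^2) = 5 (check: a_2 + k = 3 + 2 = 5)

5


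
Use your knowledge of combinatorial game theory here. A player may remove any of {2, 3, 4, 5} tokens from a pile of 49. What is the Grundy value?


The subtraction set is S = {2, 3, 4, 5}.
G(k) = mex{ G(k - s) : s in S, s <= k }. We compute iteratively: G(0) = 0.
G(1) = mex({}) = 0
G(2) = mex({0}) = 1
G(3) = mex({0}) = 1
G(4) = mex({0, 1}) = 2
G(5) = mex({0, 1}) = 2
G(6) = mex({0, 1, 2}) = 3
G(7) = mex({1, 2}) = 0
G(8) = mex({1, 2, 3}) = 0
G(9) = mex({0, 2, 3}) = 1
G(10) = mex({0, 2, 3}) = 1
G(11) = mex({0, 1, 3}) = 2
Observe that G(7)..G(11) = 0, 0, 1, 1, 2 repeats G(0)..G(4) = 0, 0, 1, 1, 2.
For k >= max(S) = 5, G(k) is determined by the previous 5 values G(k-5)..G(k-1); a window of 5 consecutive values has recurred shifted by 7, so by induction G(k + 7) = G(k) for all k >= 0: the sequence is periodic from the start with period 7.
One period: G(0..6) = 0, 0, 1, 1, 2, 2, 3.
49 mod 7 = 0, so G(49) = G(0) = 0.

0


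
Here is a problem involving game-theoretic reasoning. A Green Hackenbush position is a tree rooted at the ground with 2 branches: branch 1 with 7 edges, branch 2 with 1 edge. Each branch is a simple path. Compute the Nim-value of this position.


The tree has 2 branches from the ground vertex.
In Green Hackenbush, the Nim-value of a simple path of length k is k.
Branch 1: length 7, Nim-value = 7
Branch 2: length 1, Nim-value = 1
Total Nim-value = XOR of all branch values:
0 XOR 7 = 7
7 XOR 1 = 6
Nim-value of the tree = 6

6


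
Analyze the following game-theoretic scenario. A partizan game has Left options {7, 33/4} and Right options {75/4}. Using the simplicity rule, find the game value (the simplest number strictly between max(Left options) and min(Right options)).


Left options: {7, 33/4}, max = 33/4
Right options: {75/4}, min = 75/4
All options are numbers and max(Left) < min(Right), so by the simplicity theorem the value is the simplest (earliest-born) number strictly between 33/4 and 75/4.
Integers 9 through 18 all lie strictly between 33/4 and 75/4.
Among integers, the simplest (lowest birthday = smallest |n|; 0 is born on day 0, +-n on day n) is 9.
No non-integer in the interval can be simpler: if x is a non-integer in the interval, then floor(x) or ceil(x) also lies in the interval (the interval contains an integer), and both are proper prefixes of x's sign expansion, i.e. born earlier. So the game value is 9.
Game value = 9

9


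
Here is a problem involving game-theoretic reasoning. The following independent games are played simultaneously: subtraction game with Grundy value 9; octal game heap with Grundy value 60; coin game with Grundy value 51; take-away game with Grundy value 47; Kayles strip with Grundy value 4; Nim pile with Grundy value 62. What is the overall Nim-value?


By the Sprague-Grundy theorem, the Grundy value of a sum of games is the XOR of individual Grundy values.
subtraction game: Grundy value = 9. Running XOR: 0 XOR 9 = 9
octal game heap: Grundy value = 60. Running XOR: 9 XOR 60 = 53
coin game: Grundy value = 51. Running XOR: 53 XOR 51 = 6
take-away game: Grundy value = 47. Running XOR: 6 XOR 47 = 41
Kayles strip: Grundy value = 4. Running XOR: 41 XOR 4 = 45
Nim pile: Grundy value = 62. Running XOR: 45 XOR 62 = 19
The combined Grundy value is 19.

19


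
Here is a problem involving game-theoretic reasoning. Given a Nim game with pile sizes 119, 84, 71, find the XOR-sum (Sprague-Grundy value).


We need the XOR (exclusive or) of all pile sizes.
After XOR-ing pile 1 (size 119): 0 XOR 119 = 119
After XOR-ing pile 2 (size 84): 119 XOR 84 = 35
After XOR-ing pile 3 (size 71): 35 XOR 71 = 100
The Nim-value of this position is 100.

100


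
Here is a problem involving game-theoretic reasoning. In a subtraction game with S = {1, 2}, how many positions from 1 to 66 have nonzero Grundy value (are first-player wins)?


Subtraction set S = {1, 2}, so G(n) = n mod 3.
G(n) = 0 when n is a multiple of 3.
Multiples of 3 in [1, 66]: 22
N-positions (nonzero Grundy) = 66 - 22 = 44

44


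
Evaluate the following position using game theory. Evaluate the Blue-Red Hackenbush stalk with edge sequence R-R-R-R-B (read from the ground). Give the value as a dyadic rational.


Edges (from ground): R-R-R-R-B
By Berlekamp's sign-expansion rule, a Blue-Red Hackenbush stalk has the value of the surreal number whose sign sequence is the edge sequence with B -> + and R -> -.
Sign sequence: ----+
Trace the sign expansion in the surreal number tree, starting from 0:
Edge 1: R (sign -) -> bounds (-inf, 0), value = -1
Edge 2: R (sign -) -> bounds (-inf, -1), value = -2
Edge 3: R (sign -) -> bounds (-inf, -2), value = -3
Edge 4: R (sign -) -> bounds (-inf, -3), value = -4
Edge 5: B (sign +) -> bounds (-4, -3), value = -7/2
Game value = -7/2

-7/2


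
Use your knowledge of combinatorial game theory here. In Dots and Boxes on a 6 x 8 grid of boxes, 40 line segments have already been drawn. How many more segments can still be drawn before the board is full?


Grid: 6 x 8 boxes, i.e. 7 rows and 9 columns of dots.
Horizontal edges: (rows + 1) * cols = 7 * 8 = 56
Vertical edges: rows * (cols + 1) = 6 * 9 = 54
Total edges: 56 + 54 = 110
Edges drawn: 40
Remaining: 110 - 40 = 70

70


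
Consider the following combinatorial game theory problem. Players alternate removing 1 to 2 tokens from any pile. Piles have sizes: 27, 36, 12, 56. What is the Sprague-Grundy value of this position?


Subtraction set: {1, 2}
For this subtraction set, G(n) = n mod 3 (period = max + 1 = 3).
Pile 1 (size 27): G(27) = 27 mod 3 = 0
Pile 2 (size 36): G(36) = 36 mod 3 = 0
Pile 3 (size 12): G(12) = 12 mod 3 = 0
Pile 4 (size 56): G(56) = 56 mod 3 = 2
Total Grundy value = XOR of all: 0 XOR 0 XOR 0 XOR 2 = 2

2


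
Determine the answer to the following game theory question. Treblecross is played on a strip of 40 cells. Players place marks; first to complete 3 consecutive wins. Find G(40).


Treblecross: place X on empty cells; 3-in-a-row wins.
Playing within two cells of an existing X lets the opponent win at once, so sensible play treats the cells i-2..i+2 around each X as dead. The player left with no safe cell loses, so this is a normal-play take-away game on strips of safe cells.
Placing X at cell i (0-indexed) of a strip of k safe cells leaves independent strips of sizes max(0, i-2) and max(0, k-i-3). Hence G(k) = mex{ G(max(0,i-2)) XOR G(max(0,k-i-3)) : 0 <= i < k }, with G(0) = 0.
G(1): splits (0,0):0^0=0 -> mex({0}) = 1
G(2): splits (0,0):0^0=0 -> mex({0}) = 1
G(3): splits (0,0):0^0=0 -> mex({0}) = 1
G(4): splits (0,1):0^1=1 (0,0):0^0=0 -> mex({0, 1}) = 2
G(5): splits (0,2):0^1=1 (0,1):0^1=1 (0,0):0^0=0 -> mex({0, 1}) = 2
G(6) = mex({1}) = 0
G(7) = mex({0, 1, 2}) = 3
G(8) = mex({0, 1, 2}) = 3
G(9) = mex({0, 2}) = 1
G(10) = mex({0, 2, 3}) = 1
G(11) = mex({0, 3}) = 1
G(12) = mex({1, 3}) = 0
G(13) = mex({0, 1, 2, 3}) = 4
G(14) = mex({0, 1, 2}) = 3
G(15) = mex({0, 1, 2}) = 3
G(16) = mex({0, 1, 2, 4}) = 3
G(17) = mex({0, 1, 3, 4}) = 2
G(18) = mex({0, 1, 3, 4}) = 2
G(19) = mex({0, 1, 3, 5}) = 2
G(20) = mex({0, 1, 2, 3, 5}) = 4
G(21) = mex({0, 1, 2, 3, 5}) = 4
G(22) = mex({1, 2, 6}) = 0
G(23) = mex({0, 1, 2, 3, 4, 6}) = 5
G(24) = mex({0, 1, 2, 3, 4}) = 5
G(25) = mex({0, 1, 3, 4, 7}) = 2
G(26) = mex({0, 1, 3, 4, 5, 7}) = 2
G(27) = mex({0, 1, 3, 5}) = 2
G(28) = mex({0, 1, 2, 5}) = 3
G(29) = mex({0, 1, 2, 4, 5, 6}) = 3
G(30) = mex({1, 2, 4, 6}) = 0
G(31) = mex({0, 1, 2, 3, 4, 6}) = 5
G(32) = mex({1, 2, 3, 4, 7}) = 0
G(33) = mex({0, 3, 7}) = 1
G(34) = mex({0, 2, 3, 5, 7}) = 1
G(35) = mex({0, 2, 3, 5, 6}) = 1
G(36) = mex({0, 1, 2, 5, 6}) = 3
G(37) = mex({0, 1, 2, 4, 5, 6}) = 3
G(38) = mex({0, 1, 2, 4}) = 3
G(39) = mex({0, 1, 2, 3, 4, 7}) = 5
G(40) = mex({0, 1, 2, 3, 4, 5, 7}) = 6
Therefore G(40) = 6.

6


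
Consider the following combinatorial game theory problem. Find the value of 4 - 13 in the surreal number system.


x = 4, y = 13
x - y = 4 - 13 = -9

-9


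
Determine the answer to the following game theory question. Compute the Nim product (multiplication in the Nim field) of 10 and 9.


Nim multiplication is bilinear over XOR: (u XOR v) * w = (u*w) XOR (v*w).
So we split each operand into its bit components and XOR the pairwise Nim products.
10 = 2 + 8 (as XOR of powers of 2).
9 = 1 + 8 (as XOR of powers of 2).
Using the standard Nim-product table on single bits:
  2*2 = 3,   2*4 = 8,   2*8 = 12,
  4*4 = 6,   4*8 = 11,  8*8 = 13,
and  1*x = x (identity), k*l = l*k (commutative).
Pairwise Nim products:
  2 * 1 = 2
  2 * 8 = 12
  8 * 1 = 8
  8 * 8 = 13
XOR them: 2 XOR 12 XOR 8 XOR 13 = 11.
Result: 10 * 9 = 11 (in Nim).

11


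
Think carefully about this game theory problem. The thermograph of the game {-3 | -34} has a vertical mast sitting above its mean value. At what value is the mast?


Game = {-3 | -34}, a switch {a | b} with numbers a > b.
Its thermograph has left wall a - t and right wall b + t, which meet at t = (a - b)/2, where both equal (a + b)/2. So the mast (mean value) is at (a + b)/2.
Mean = (-3 + (-34))/2 = -37/2 = -37/2

-37/2


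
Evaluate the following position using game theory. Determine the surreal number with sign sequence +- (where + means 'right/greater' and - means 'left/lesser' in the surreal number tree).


Sign expansion: +-
Rule: track bounds (lo, hi), initially (-inf, +inf). On '+', the current value becomes lo and we move to the simplest number in (value, hi): value + 1 if hi = +inf, otherwise the midpoint (value + hi)/2. On '-', the current value becomes hi and we move to value - 1 if lo = -inf, otherwise the midpoint (lo + value)/2.
Start at 0.
Step 1: sign = +, move right. Bounds: (0, +inf). Value = 1
Step 2: sign = -, move left. Bounds: (0, 1). Value = 1/2
The surreal number with sign expansion +- is 1/2.

1/2


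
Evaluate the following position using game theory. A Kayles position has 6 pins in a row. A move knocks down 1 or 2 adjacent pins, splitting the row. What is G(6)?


Kayles: a move removes 1 or 2 adjacent pins from a contiguous row.
Removing pins from a row of k leaves two independent rows (a, b) with a + b = k - 1 (one pin) or a + b = k - 2 (two pins); an end removal gives a = 0.
By Sprague-Grundy, G(k) = mex{ G(a) XOR G(b) } over all these splits. G(0) = 0.
G(1): splits (0,0):0^0=0 -> mex({0}) = 1
G(2): splits (0,1):0^1=1 (0,0):0^0=0 -> mex({0, 1}) = 2
G(3): splits (0,2):0^2=2 (1,1):1^1=0 (0,1):0^1=1 -> mex({0, 1, 2}) = 3
G(4): splits (0,3):0^3=3 (1,2):1^2=3 (0,2):0^2=2 (1,1):1^1=0 -> mex({0, 2, 3}) = 1
G(5): splits (0,4):0^1=1 (1,3):1^3=2 (2,2):2^2=0 (0,3):0^3=3 (1,2):1^2=3 -> mex({0, 1, 2, 3}) = 4
G(6) = mex({0, 1, 2, 4}) = 3
Therefore G(6) = 3.

3


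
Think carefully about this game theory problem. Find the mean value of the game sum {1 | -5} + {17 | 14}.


G1 = {1 | -5}, G2 = {17 | 14}
Each is a switch {a | b} with numbers a > b; its mean value is (a + b)/2, and mean value is additive over game sums: m(G1 + G2) = m(G1) + m(G2).
Mean of G1 = (1 + (-5))/2 = -4/2 = -2
Mean of G2 = (17 + (14))/2 = 31/2 = 31/2
Mean of G1 + G2 = -2 + 31/2 = 27/2

27/2


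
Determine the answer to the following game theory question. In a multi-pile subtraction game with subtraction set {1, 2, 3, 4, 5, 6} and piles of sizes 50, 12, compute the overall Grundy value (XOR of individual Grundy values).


Subtraction set: {1, 2, 3, 4, 5, 6}
For this subtraction set, G(n) = n mod 7 (period = max + 1 = 7).
Pile 1 (size 50): G(50) = 50 mod 7 = 1
Pile 2 (size 12): G(12) = 12 mod 7 = 5
Total Grundy value = XOR of all: 1 XOR 5 = 4

4


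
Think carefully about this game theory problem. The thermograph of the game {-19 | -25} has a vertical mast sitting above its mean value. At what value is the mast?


Game = {-19 | -25}, a switch {a | b} with numbers a > b.
Its thermograph has left wall a - t and right wall b + t, which meet at t = (a - b)/2, where both equal (a + b)/2. So the mast (mean value) is at (a + b)/2.
Mean = (-19 + (-25))/2 = -44/2 = -22

-22


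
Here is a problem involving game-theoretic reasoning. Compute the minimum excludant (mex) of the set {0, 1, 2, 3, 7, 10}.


Set = {0, 1, 2, 3, 7, 10}
0 is in the set.
1 is in the set.
2 is in the set.
3 is in the set.
4 is NOT in the set. This is the mex.
mex = 4

4


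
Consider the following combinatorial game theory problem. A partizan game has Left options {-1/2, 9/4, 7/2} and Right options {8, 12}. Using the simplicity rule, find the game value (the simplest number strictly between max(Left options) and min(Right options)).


Left options: {-1/2, 9/4, 7/2}, max = 7/2
Right options: {8, 12}, min = 8
All options are numbers and max(Left) < min(Right), so by the simplicity theorem the value is the simplest (earliest-born) number strictly between 7/2 and 8.
Integers 4 through 7 all lie strictly between 7/2 and 8.
Among integers, the simplest (lowest birthday = smallest |n|; 0 is born on day 0, +-n on day n) is 4.
No non-integer in the interval can be simpler: if x is a non-integer in the interval, then floor(x) or ceil(x) also lies in the interval (the interval contains an integer), and both are proper prefixes of x's sign expansion, i.e. born earlier. So the game value is 4.
Game value = 4

4


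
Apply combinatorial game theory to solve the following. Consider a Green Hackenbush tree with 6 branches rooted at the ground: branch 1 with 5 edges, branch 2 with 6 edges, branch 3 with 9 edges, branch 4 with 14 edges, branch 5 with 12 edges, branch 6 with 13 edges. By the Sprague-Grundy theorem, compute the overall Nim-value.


The tree has 6 branches from the ground vertex.
In Green Hackenbush, the Nim-value of a simple path of length k is k.
Branch 1: length 5, Nim-value = 5
Branch 2: length 6, Nim-value = 6
Branch 3: length 9, Nim-value = 9
Branch 4: length 14, Nim-value = 14
Branch 5: length 12, Nim-value = 12
Branch 6: length 13, Nim-value = 13
Total Nim-value = XOR of all branch values:
0 XOR 5 = 5
5 XOR 6 = 3
3 XOR 9 = 10
10 XOR 14 = 4
4 XOR 12 = 8
8 XOR 13 = 5
Nim-value of the tree = 5

5


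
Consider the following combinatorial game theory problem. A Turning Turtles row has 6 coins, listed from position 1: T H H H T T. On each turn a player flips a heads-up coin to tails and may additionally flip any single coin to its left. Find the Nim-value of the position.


Coins: T H H H T T
Key fact: a single head at position k behaves exactly like a Nim heap of size k (turning it to T and optionally flipping a coin at j < k corresponds to moving the heap from k to j, or to 0), and heads combine as a disjunctive sum (two heads at the same place would cancel, matching j XOR j = 0). So the Nim-value is the XOR of the 1-indexed positions of the heads.
Face-up positions (1-indexed): [2, 3, 4]
XOR 0 with 2: 0 XOR 2 = 2
XOR 2 with 3: 2 XOR 3 = 1
XOR 1 with 4: 1 XOR 4 = 5
Nim-value = 5

5


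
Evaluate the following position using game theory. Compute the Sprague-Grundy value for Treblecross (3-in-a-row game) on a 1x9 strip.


Treblecross: place X on empty cells; 3-in-a-row wins.
Playing within two cells of an existing X lets the opponent win at once, so sensible play treats the cells i-2..i+2 around each X as dead. The player left with no safe cell loses, so this is a normal-play take-away game on strips of safe cells.
Placing X at cell i (0-indexed) of a strip of k safe cells leaves independent strips of sizes max(0, i-2) and max(0, k-i-3). Hence G(k) = mex{ G(max(0,i-2)) XOR G(max(0,k-i-3)) : 0 <= i < k }, with G(0) = 0.
G(1): splits (0,0):0^0=0 -> mex({0}) = 1
G(2): splits (0,0):0^0=0 -> mex({0}) = 1
G(3): splits (0,0):0^0=0 -> mex({0}) = 1
G(4): splits (0,1):0^1=1 (0,0):0^0=0 -> mex({0, 1}) = 2
G(5): splits (0,2):0^1=1 (0,1):0^1=1 (0,0):0^0=0 -> mex({0, 1}) = 2
G(6) = mex({1}) = 0
G(7) = mex({0, 1, 2}) = 3
G(8) = mex({0, 1, 2}) = 3
G(9) = mex({0, 2}) = 1
Therefore G(9) = 1.

1


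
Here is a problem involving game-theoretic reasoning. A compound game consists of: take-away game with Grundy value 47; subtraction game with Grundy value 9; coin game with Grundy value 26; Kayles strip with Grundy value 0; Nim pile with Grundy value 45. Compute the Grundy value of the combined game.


By the Sprague-Grundy theorem, the Grundy value of a sum of games is the XOR of individual Grundy values.
take-away game: Grundy value = 47. Running XOR: 0 XOR 47 = 47
subtraction game: Grundy value = 9. Running XOR: 47 XOR 9 = 38
coin game: Grundy value = 26. Running XOR: 38 XOR 26 = 60
Kayles strip: Grundy value = 0. Running XOR: 60 XOR 0 = 60
Nim pile: Grundy value = 45. Running XOR: 60 XOR 45 = 17
The combined Grundy value is 17.

17


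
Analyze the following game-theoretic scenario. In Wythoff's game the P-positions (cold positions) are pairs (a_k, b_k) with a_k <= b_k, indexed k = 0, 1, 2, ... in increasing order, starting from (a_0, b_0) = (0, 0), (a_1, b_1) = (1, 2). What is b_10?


By Wythoff's theorem, a_k = floor(k * phi) and b_k = floor(k * phi^2) = a_k + k, where phi = (1 + sqrt(5))/2 is the golden ratio.
phi = (1 + sqrt(5))/2 = 1.618034
phi^2 = phi + 1 = 2.618034
k = 10
k * phi^2 = 10 * 2.618034 = 26.180340
b_10 = floor(k * phi^2) = 26 (check: a_10 + k = 16 + 10 = 26)

26


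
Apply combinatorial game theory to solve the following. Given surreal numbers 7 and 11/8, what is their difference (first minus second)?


x = 7, y = 11/8
Converting to common denominator: 8
x = 56/8, y = 11/8
x - y = 7 - 11/8 = 45/8

45/8


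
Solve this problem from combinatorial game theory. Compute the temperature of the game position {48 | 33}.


The game is {48 | 33}, a switch {a | b} with numbers a > b.
Cooling {a | b} by t gives {a - t | b + t}, which stops being hot when a - t = b + t, i.e. at t = (a - b)/2. So the temperature of a switch is (a - b)/2.
Temperature = (Left option - Right option) / 2
= (48 - (33)) / 2
= 15 / 2
= 15/2

15/2


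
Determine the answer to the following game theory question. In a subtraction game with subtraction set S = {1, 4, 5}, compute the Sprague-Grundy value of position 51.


The subtraction set is S = {1, 4, 5}.
G(k) = mex{ G(k - s) : s in S, s <= k }. We compute iteratively: G(0) = 0.
G(1) = mex({0}) = 1
G(2) = mex({1}) = 0
G(3) = mex({0}) = 1
G(4) = mex({0, 1}) = 2
G(5) = mex({0, 1, 2}) = 3
G(6) = mex({0, 1, 3}) = 2
G(7) = mex({0, 1, 2}) = 3
G(8) = mex({1, 2, 3}) = 0
G(9) = mex({0, 2, 3}) = 1
G(10) = mex({1, 2, 3}) = 0
G(11) = mex({0, 2, 3}) = 1
G(12) = mex({0, 1, 3}) = 2
Observe that G(8)..G(12) = 0, 1, 0, 1, 2 repeats G(0)..G(4) = 0, 1, 0, 1, 2.
For k >= max(S) = 5, G(k) is determined by the previous 5 values G(k-5)..G(k-1); a window of 5 consecutive values has recurred shifted by 8, so by induction G(k + 8) = G(k) for all k >= 0: the sequence is periodic from the start with period 8.
One period: G(0..7) = 0, 1, 0, 1, 2, 3, 2, 3.
51 mod 8 = 3, so G(51) = G(3) = 1.

1


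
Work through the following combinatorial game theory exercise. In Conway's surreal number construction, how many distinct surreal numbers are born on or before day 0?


Day 0: {|} = 0 is born. Count = 1.
Day n: the number of surreal numbers born by day n is 2^(n+1) - 1.
By day 0: 2^1 - 1 = 1
By day 0: 1 surreal numbers.

1


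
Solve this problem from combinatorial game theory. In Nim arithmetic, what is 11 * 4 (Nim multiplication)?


Nim multiplication is bilinear over XOR: (u XOR v) * w = (u*w) XOR (v*w).
So we split each operand into its bit components and XOR the pairwise Nim products.
11 = 1 + 2 + 8 (as XOR of powers of 2).
4 = 4 (as XOR of powers of 2).
Using the standard Nim-product table on single bits:
  2*2 = 3,   2*4 = 8,   2*8 = 12,
  4*4 = 6,   4*8 = 11,  8*8 = 13,
and  1*x = x (identity), k*l = l*k (commutative).
Pairwise Nim products:
  1 * 4 = 4
  2 * 4 = 8
  8 * 4 = 11
XOR them: 4 XOR 8 XOR 11 = 7.
Result: 11 * 4 = 7 (in Nim).

7


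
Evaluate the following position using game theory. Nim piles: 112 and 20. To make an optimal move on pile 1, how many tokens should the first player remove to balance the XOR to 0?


Piles: 112 and 20
Current XOR: 112 XOR 20 = 100 (non-zero, so this is an N-position).
To make the XOR zero, we need to find a move that balances the piles.
For pile 1 (size 112): target = 112 XOR 100 = 20
We reduce pile 1 from 112 to 20.
Tokens removed: 112 - 20 = 92
Verification: 20 XOR 20 = 0

92


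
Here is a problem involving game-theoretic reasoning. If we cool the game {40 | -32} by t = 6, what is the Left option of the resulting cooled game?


Original game: {40 | -32} (a switch {a | b} with a > b).
Cooling by t (for t below the temperature (a - b)/2 = 36) taxes each move by t: {a | b} cooled by t is {a - t | b + t}.
Cooling amount: t = 6
Cooled Left option: 40 - 6 = 34
Cooled Right option: -32 + 6 = -26
Cooled game: {34 | -26}
Left option = 34

34


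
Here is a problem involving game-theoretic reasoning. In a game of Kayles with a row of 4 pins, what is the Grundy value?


Kayles: a move removes 1 or 2 adjacent pins from a contiguous row.
Removing pins from a row of k leaves two independent rows (a, b) with a + b = k - 1 (one pin) or a + b = k - 2 (two pins); an end removal gives a = 0.
By Sprague-Grundy, G(k) = mex{ G(a) XOR G(b) } over all these splits. G(0) = 0.
G(1): splits (0,0):0^0=0 -> mex({0}) = 1
G(2): splits (0,1):0^1=1 (0,0):0^0=0 -> mex({0, 1}) = 2
G(3): splits (0,2):0^2=2 (1,1):1^1=0 (0,1):0^1=1 -> mex({0, 1, 2}) = 3
G(4): splits (0,3):0^3=3 (1,2):1^2=3 (0,2):0^2=2 (1,1):1^1=0 -> mex({0, 2, 3}) = 1
Therefore G(4) = 1.

1


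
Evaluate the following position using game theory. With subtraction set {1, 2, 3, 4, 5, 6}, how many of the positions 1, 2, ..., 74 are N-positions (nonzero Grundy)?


Subtraction set S = {1, 2, 3, 4, 5, 6}, so G(n) = n mod 7.
G(n) = 0 when n is a multiple of 7.
Multiples of 7 in [1, 74]: 10
N-positions (nonzero Grundy) = 74 - 10 = 64

64


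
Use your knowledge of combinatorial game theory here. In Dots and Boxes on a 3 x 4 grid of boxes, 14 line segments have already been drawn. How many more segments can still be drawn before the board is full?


Grid: 3 x 4 boxes, i.e. 4 rows and 5 columns of dots.
Horizontal edges: (rows + 1) * cols = 4 * 4 = 16
Vertical edges: rows * (cols + 1) = 3 * 5 = 15
Total edges: 16 + 15 = 31
Edges drawn: 14
Remaining: 31 - 14 = 17

17


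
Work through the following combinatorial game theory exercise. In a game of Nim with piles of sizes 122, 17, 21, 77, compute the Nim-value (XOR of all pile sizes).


We need the XOR (exclusive or) of all pile sizes.
After XOR-ing pile 1 (size 122): 0 XOR 122 = 122
After XOR-ing pile 2 (size 17): 122 XOR 17 = 107
After XOR-ing pile 3 (size 21): 107 XOR 21 = 126
After XOR-ing pile 4 (size 77): 126 XOR 77 = 51
The Nim-value of this position is 51.

51
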